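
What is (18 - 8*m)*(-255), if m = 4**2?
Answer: 28050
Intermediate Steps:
m = 16
(18 - 8*m)*(-255) = (18 - 8*16)*(-255) = (18 - 128)*(-255) = -110*(-255) = 28050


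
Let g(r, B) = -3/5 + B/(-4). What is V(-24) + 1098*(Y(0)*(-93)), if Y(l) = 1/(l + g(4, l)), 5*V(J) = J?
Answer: 850926/5 ≈ 1.7019e+5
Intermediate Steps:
V(J) = J/5
g(r, B) = -⅗ - B/4 (g(r, B) = -3*⅕ + B*(-¼) = -⅗ - B/4)
Y(l) = 1/(-⅗ + 3*l/4) (Y(l) = 1/(l + (-⅗ - l/4)) = 1/(-⅗ + 3*l/4))
V(-24) + 1098*(Y(0)*(-93)) = (⅕)*(-24) + 1098*((20/(3*(-4 + 5*0)))*(-93)) = -24/5 + 1098*((20/(3*(-4 + 0)))*(-93)) = -24/5 + 1098*(((20/3)/(-4))*(-93)) = -24/5 + 1098*(((20/3)*(-¼))*(-93)) = -24/5 + 1098*(-5/3*(-93)) = -24/5 + 1098*155 = -24/5 + 170190 = 850926/5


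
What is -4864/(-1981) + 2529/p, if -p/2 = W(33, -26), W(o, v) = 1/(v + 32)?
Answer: -15024983/1981 ≈ -7584.5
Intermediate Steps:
W(o, v) = 1/(32 + v)
p = -⅓ (p = -2/(32 - 26) = -2/6 = -2*⅙ = -⅓ ≈ -0.33333)
-4864/(-1981) + 2529/p = -4864/(-1981) + 2529/(-⅓) = -4864*(-1/1981) + 2529*(-3) = 4864/1981 - 7587 = -15024983/1981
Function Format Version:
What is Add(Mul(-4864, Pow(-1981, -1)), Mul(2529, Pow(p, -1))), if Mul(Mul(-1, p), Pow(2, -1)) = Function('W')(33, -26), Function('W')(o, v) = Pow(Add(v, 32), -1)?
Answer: Rational(-15024983, 1981) ≈ -7584.5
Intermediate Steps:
Function('W')(o, v) = Pow(Add(32, v), -1)
p = Rational(-1, 3) (p = Mul(-2, Pow(Add(32, -26), -1)) = Mul(-2, Pow(6, -1)) = Mul(-2, Rational(1, 6)) = Rational(-1, 3) ≈ -0.33333)
Add(Mul(-4864, Pow(-1981, -1)), Mul(2529, Pow(p, -1))) = Add(Mul(-4864, Pow(-1981, -1)), Mul(2529, Pow(Rational(-1, 3), -1))) = Add(Mul(-4864, Rational(-1, 1981)), Mul(2529, -3)) = Add(Rational(4864, 1981), -7587) = Rational(-15024983, 1981)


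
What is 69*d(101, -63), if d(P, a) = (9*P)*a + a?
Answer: -3955770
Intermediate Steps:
d(P, a) = a + 9*P*a (d(P, a) = 9*P*a + a = a + 9*P*a)
69*d(101, -63) = 69*(-63*(1 + 9*101)) = 69*(-63*(1 + 909)) = 69*(-63*910) = 69*(-57330) = -3955770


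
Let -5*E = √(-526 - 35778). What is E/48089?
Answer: -4*I*√2269/240445 ≈ -0.00079243*I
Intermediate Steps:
E = -4*I*√2269/5 (E = -√(-526 - 35778)/5 = -4*I*√2269/5 ≈ -38.107*I)
E/48089 = -4*I*√2269/5/48089 = -4*I*√2269/5*(1/48089) = -4*I*√2269/240445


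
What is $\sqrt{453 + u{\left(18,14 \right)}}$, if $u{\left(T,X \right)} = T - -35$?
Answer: $\sqrt{506} \approx 22.494$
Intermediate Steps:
$u{\left(T,X \right)} = 35 + T$ ($u{\left(T,X \right)} = T + 35 = 35 + T$)
$\sqrt{453 + u{\left(18,14 \right)}} = \sqrt{453 + \left(35 + 18\right)} = \sqrt{453 + 53} = \sqrt{506}$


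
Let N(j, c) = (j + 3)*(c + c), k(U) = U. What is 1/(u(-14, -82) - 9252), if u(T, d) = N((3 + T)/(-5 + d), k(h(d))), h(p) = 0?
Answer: -1/9252 ≈ -0.00010808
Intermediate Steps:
N(j, c) = 2*c*(3 + j) (N(j, c) = (3 + j)*(2*c) = 2*c*(3 + j))
u(T, d) = 0 (u(T, d) = 2*0*(3 + (3 + T)/(-5 + d)) = 0)
1/(u(-14, -82) - 9252) = 1/(0 - 9252) = 1/(-9252) = -1/9252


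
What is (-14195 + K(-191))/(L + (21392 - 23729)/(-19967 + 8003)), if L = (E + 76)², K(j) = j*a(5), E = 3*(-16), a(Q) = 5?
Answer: -20139400/1042457 ≈ -19.319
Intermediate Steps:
E = -48
K(j) = 5*j (K(j) = j*5 = 5*j)
L = 784 (L = (-48 + 76)² = 28² = 784)
(-14195 + K(-191))/(L + (21392 - 23729)/(-19967 + 8003)) = (-14195 + 5*(-191))/(784 + (21392 - 23729)/(-19967 + 8003)) = (-14195 - 955)/(784 - 2337/(-11964)) = -15150/(784 - 2337*(-1/11964)) = -15150/(784 + 779/3988) = -15150/3127371/3988 = -15150*3988/3127371 = -20139400/1042457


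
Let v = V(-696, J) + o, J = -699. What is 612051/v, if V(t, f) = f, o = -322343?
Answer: -612051/323042 ≈ -1.8946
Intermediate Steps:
v = -323042 (v = -699 - 322343 = -323042)
612051/v = 612051/(-323042) = 612051*(-1/323042) = -612051/323042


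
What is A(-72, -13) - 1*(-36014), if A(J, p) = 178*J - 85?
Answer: 23113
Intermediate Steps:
A(J, p) = -85 + 178*J
A(-72, -13) - 1*(-36014) = (-85 + 178*(-72)) - 1*(-36014) = (-85 - 12816) + 36014 = -12901 + 36014 = 23113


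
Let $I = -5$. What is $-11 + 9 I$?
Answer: $-56$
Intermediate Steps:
$-11 + 9 I = -11 + 9 \left(-5\right) = -11 - 45 = -56$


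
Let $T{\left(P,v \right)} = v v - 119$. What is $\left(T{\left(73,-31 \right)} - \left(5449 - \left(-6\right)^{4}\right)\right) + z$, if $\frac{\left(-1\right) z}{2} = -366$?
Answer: $-2579$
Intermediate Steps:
$z = 732$ ($z = \left(-2\right) \left(-366\right) = 732$)
$T{\left(P,v \right)} = -119 + v^{2}$ ($T{\left(P,v \right)} = v^{2} - 119 = -119 + v^{2}$)
$\left(T{\left(73,-31 \right)} - \left(5449 - \left(-6\right)^{4}\right)\right) + z = \left(\left(-119 + \left(-31\right)^{2}\right) - \left(5449 - \left(-6\right)^{4}\right)\right) + 732 = \left(\left(-119 + 961\right) + \left(1296 - 5449\right)\right) + 732 = \left(842 - 4153\right) + 732 = -3311 + 732 = -2579$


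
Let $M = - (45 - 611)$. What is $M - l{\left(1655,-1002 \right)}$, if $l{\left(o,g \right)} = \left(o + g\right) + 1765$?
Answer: $-1852$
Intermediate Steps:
$l{\left(o,g \right)} = 1765 + g + o$ ($l{\left(o,g \right)} = \left(g + o\right) + 1765 = 1765 + g + o$)
$M = 566$ ($M = \left(-1\right) \left(-566\right) = 566$)
$M - l{\left(1655,-1002 \right)} = 566 - \left(1765 - 1002 + 1655\right) = 566 - 2418 = -1852$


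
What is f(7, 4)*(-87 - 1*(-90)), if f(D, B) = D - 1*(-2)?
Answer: 27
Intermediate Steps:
f(D, B) = 2 + D (f(D, B) = D + 2 = 2 + D)
f(7, 4)*(-87 - 1*(-90)) = (2 + 7)*(-87 - 1*(-90)) = 9*(-87 + 90) = 9*3 = 27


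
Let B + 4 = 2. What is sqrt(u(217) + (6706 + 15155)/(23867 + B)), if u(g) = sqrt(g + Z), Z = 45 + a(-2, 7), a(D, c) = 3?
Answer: sqrt(57968085 + 63282025*sqrt(265))/7955 ≈ 4.1467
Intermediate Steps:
B = -2 (B = -4 + 2 = -2)
Z = 48 (Z = 45 + 3 = 48)
u(g) = sqrt(48 + g) (u(g) = sqrt(g + 48) = sqrt(48 + g))
sqrt(u(217) + (6706 + 15155)/(23867 + B)) = sqrt(sqrt(48 + 217) + (6706 + 15155)/(23867 - 2)) = sqrt(sqrt(265) + 21861/23865) = sqrt(sqrt(265) + 21861*(1/23865)) = sqrt(sqrt(265) + 7287/7955) = sqrt(7287/7955 + sqrt(265))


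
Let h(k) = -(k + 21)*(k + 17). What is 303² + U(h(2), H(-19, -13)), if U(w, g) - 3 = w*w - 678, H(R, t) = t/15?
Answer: 282103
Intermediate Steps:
H(R, t) = t/15 (H(R, t) = t*(1/15) = t/15)
h(k) = -(17 + k)*(21 + k) (h(k) = -(21 + k)*(17 + k) = -(17 + k)*(21 + k))
U(w, g) = -675 + w² (U(w, g) = 3 + (w*w - 678) = 3 + (w² - 678) = 3 + (-678 + w²) = -675 + w²)
303² + U(h(2), H(-19, -13)) = 303² + (-675 + (-357 - 1*2² - 38*2)²) = 91809 + (-675 + (-357 - 1*4 - 76)²) = 91809 + (-675 + (-357 - 4 - 76)²) = 91809 + (-675 + (-437)²) = 91809 + (-675 + 190969) = 91809 + 190294 = 282103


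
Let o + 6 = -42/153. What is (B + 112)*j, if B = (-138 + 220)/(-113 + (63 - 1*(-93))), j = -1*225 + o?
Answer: -57771910/2193 ≈ -26344.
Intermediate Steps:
o = -320/51 (o = -6 - 42/153 = -6 - 42*1/153 = -6 - 14/51 = -320/51 ≈ -6.2745)
j = -11795/51 (j = -1*225 - 320/51 = -225 - 320/51 = -11795/51 ≈ -231.27)
B = 82/43 (B = 82/(-113 + (63 + 93)) = 82/(-113 + 156) = 82/43 ≈ 1.9070)
(B + 112)*j = (82/43 + 112)*(-11795/51) = (4898/43)*(-11795/51) = -57771910/2193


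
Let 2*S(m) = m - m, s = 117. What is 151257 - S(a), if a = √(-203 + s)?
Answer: 151257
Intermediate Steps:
a = I*√86 (a = √(-203 + 117) = √(-86) = I*√86 ≈ 9.2736*I)
S(m) = 0 (S(m) = (m - m)/2 = (½)*0 = 0)
151257 - S(a) = 151257 - 1*0 = 151257 + 0 = 151257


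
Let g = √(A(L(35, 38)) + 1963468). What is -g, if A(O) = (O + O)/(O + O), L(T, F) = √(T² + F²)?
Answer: -√1963469 ≈ -1401.2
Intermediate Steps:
L(T, F) = √(F² + T²)
A(O) = 1 (A(O) = (2*O)/((2*O)) = (2*O)*(1/(2*O)) = 1)
g = √1963469 (g = √(1 + 1963468) = √1963469 ≈ 1401.2)
-g = -√1963469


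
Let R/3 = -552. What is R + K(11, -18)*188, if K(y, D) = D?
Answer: -5040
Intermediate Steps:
R = -1656 (R = 3*(-552) = -1656)
R + K(11, -18)*188 = -1656 - 18*188 = -1656 - 3384 = -5040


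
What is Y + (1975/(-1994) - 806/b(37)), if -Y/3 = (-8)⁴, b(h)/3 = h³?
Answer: -3723642477037/303006246 ≈ -12289.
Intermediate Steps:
b(h) = 3*h³
Y = -12288 (Y = -3*(-8)⁴ = -3*4096 = -12288)
Y + (1975/(-1994) - 806/b(37)) = -12288 + (1975/(-1994) - 806/(3*37³)) = -12288 + (1975*(-1/1994) - 806/(3*50653)) = -12288 + (-1975/1994 - 806/151959) = -12288 - 301726189/303006246 = -3723642477037/303006246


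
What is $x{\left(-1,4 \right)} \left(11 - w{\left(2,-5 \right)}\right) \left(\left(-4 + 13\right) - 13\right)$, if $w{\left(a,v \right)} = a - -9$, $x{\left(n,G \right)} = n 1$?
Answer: $0$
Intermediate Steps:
$x{\left(n,G \right)} = n$
$w{\left(a,v \right)} = 9 + a$ ($w{\left(a,v \right)} = a + 9 = 9 + a$)
$x{\left(-1,4 \right)} \left(11 - w{\left(2,-5 \right)}\right) \left(\left(-4 + 13\right) - 13\right) = - (11 - \left(9 + 2\right)) \left(\left(-4 + 13\right) - 13\right) = - (11 - 11) \left(9 - 13\right) = - (11 - 11) \left(-4\right) = \left(-1\right) 0 \left(-4\right) = 0 \left(-4\right) = 0$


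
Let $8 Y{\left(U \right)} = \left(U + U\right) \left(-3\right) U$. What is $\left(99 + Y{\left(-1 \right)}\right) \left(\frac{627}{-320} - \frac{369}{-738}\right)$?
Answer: $- \frac{183531}{1280} \approx -143.38$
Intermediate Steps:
$Y{\left(U \right)} = - \frac{3 U^{2}}{4}$ ($Y{\left(U \right)} = \frac{\left(U + U\right) \left(-3\right) U}{8} = \frac{2 U \left(-3\right) U}{8} = \frac{- 6 U U}{8} = \frac{\left(-6\right) U^{2}}{8} = - \frac{3 U^{2}}{4}$)
$\left(99 + Y{\left(-1 \right)}\right) \left(\frac{627}{-320} - \frac{369}{-738}\right) = \left(99 - \frac{3 \left(-1\right)^{2}}{4}\right) \left(\frac{627}{-320} - \frac{369}{-738}\right) = \left(99 - \frac{3}{4}\right) \left(627 \left(- \frac{1}{320}\right) - - \frac{1}{2}\right) = \left(99 - \frac{3}{4}\right) \left(- \frac{627}{320} + \frac{1}{2}\right) = \frac{393}{4} \left(- \frac{467}{320}\right) = - \frac{183531}{1280}$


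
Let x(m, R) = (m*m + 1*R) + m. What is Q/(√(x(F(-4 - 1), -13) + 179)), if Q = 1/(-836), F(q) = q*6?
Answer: -√259/433048 ≈ -3.7163e-5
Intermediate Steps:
F(q) = 6*q
x(m, R) = R + m + m² (x(m, R) = (m² + R) + m = (R + m²) + m = R + m + m²)
Q = -1/836 ≈ -0.0011962
Q/(√(x(F(-4 - 1), -13) + 179)) = -1/(836*√((-13 + 6*(-4 - 1) + (6*(-4 - 1))²) + 179)) = -1/(836*√((-13 + 6*(-5) + (6*(-5))²) + 179)) = -1/(836*√((-13 - 30 + (-30)²) + 179)) = -1/(836*√((-13 - 30 + 900) + 179)) = -1/(836*√(857 + 179)) = -√259/518/836 = -√259/433048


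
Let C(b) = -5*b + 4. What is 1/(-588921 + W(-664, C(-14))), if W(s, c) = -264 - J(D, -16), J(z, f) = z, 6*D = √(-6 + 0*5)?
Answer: -3535110/2082833785351 + I*√6/2082833785351 ≈ -1.6973e-6 + 1.176e-12*I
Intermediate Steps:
D = I*√6/6 (D = √(-6 + 0*5)/6 = √(-6 + 0)/6 = √(-6)/6 = (I*√6)/6 = I*√6/6 ≈ 0.40825*I)
C(b) = 4 - 5*b
W(s, c) = -264 - I*√6/6
1/(-588921 + W(-664, C(-14))) = 1/(-588921 + (-264 - I*√6/6)) = 1/(-589185 - I*√6/6)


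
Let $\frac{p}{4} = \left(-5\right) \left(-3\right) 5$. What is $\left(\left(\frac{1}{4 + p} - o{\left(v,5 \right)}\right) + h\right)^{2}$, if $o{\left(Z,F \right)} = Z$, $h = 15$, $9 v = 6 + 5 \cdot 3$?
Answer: $\frac{133518025}{831744} \approx 160.53$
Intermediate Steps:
$v = \frac{7}{3}$ ($v = \frac{6 + 5 \cdot 3}{9} = \frac{6 + 15}{9} = \frac{1}{9} \cdot 21 = \frac{7}{3} \approx 2.3333$)
$p = 300$ ($p = 4 \left(-5\right) \left(-3\right) 5 = 4 \cdot 15 \cdot 5 = 4 \cdot 75 = 300$)
$\left(\left(\frac{1}{4 + p} - o{\left(v,5 \right)}\right) + h\right)^{2} = \left(\left(\frac{1}{4 + 300} - \frac{7}{3}\right) + 15\right)^{2} = \left(\left(\frac{1}{304} - \frac{7}{3}\right) + 15\right)^{2} = \left(- \frac{2125}{912} + 15\right)^{2} = \left(\frac{11555}{912}\right)^{2} = \frac{133518025}{831744}$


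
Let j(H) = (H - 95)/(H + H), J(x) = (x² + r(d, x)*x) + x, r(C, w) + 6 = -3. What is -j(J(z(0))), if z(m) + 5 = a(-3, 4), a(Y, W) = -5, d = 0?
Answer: -17/72 ≈ -0.23611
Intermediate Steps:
z(m) = -10 (z(m) = -5 - 5 = -10)
r(C, w) = -9 (r(C, w) = -6 - 3 = -9)
J(x) = x² - 8*x (J(x) = (x² - 9*x) + x = x² - 8*x)
j(H) = (-95 + H)/(2*H) (j(H) = (-95 + H)/((2*H)) = (-95 + H)*(1/(2*H)) = (-95 + H)/(2*H))
-j(J(z(0))) = -(-95 - 10*(-8 - 10))/(2*((-10*(-8 - 10)))) = -(-95 - 10*(-18))/(2*((-10*(-18)))) = -(-95 + 180)/(2*180) = -85/(2*180) = -1*17/72 = -17/72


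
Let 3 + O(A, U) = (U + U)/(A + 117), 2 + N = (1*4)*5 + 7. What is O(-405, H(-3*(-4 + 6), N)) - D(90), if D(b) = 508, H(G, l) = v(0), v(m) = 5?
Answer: -73589/144 ≈ -511.03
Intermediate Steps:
N = 25 (N = -2 + ((1*4)*5 + 7) = -2 + (4*5 + 7) = -2 + (20 + 7) = -2 + 27 = 25)
H(G, l) = 5
O(A, U) = -3 + 2*U/(117 + A) (O(A, U) = -3 + (U + U)/(A + 117) = -3 + (2*U)/(117 + A) = -3 + 2*U/(117 + A))
O(-405, H(-3*(-4 + 6), N)) - D(90) = (-351 - 3*(-405) + 2*5)/(117 - 405) - 1*508 = (-351 + 1215 + 10)/(-288) - 508 = -1/288*874 - 508 = -437/144 - 508 = -73589/144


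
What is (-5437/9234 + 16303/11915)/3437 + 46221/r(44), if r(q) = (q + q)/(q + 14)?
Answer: 253437450921865849/8319287439540 ≈ 30464.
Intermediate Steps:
r(q) = 2*q/(14 + q) (r(q) = (2*q)/(14 + q) = 2*q/(14 + q))
(-5437/9234 + 16303/11915)/3437 + 46221/r(44) = (-5437/9234 + 16303/11915)/3437 + 46221/((2*44/(14 + 44))) = (-5437*1/9234 + 16303*(1/11915))*(1/3437) + 46221/((2*44/58)) = (-5437/9234 + 16303/11915)*(1/3437) + 46221/((2*44*(1/58))) = (85760047/110023110)*(1/3437) + 46221/(44/29) = 85760047/378149429070 + 46221*(29/44) = 85760047/378149429070 + 1340409/44 = 253437450921865849/8319287439540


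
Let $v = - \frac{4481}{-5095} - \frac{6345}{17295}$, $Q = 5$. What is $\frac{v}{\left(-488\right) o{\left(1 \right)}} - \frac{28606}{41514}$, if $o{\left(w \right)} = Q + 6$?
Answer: $- \frac{5126142236267}{7438201102695} \approx -0.68916$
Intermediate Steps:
$o{\left(w \right)} = 11$ ($o{\left(w \right)} = 5 + 6 = 11$)
$v = \frac{3011408}{5874535}$ ($v = \left(-4481\right) \left(- \frac{1}{5095}\right) - \frac{423}{1153} = \frac{4481}{5095} - \frac{423}{1153} = \frac{3011408}{5874535} \approx 0.51262$)
$\frac{v}{\left(-488\right) o{\left(1 \right)}} - \frac{28606}{41514} = \frac{3011408}{5874535 \left(\left(-488\right) 11\right)} - \frac{28606}{41514} = \frac{3011408}{5874535 \left(-5368\right)} - \frac{14303}{20757} = \frac{3011408}{5874535} \left(- \frac{1}{5368}\right) - \frac{14303}{20757} = - \frac{376426}{3941812985} - \frac{14303}{20757} = - \frac{5126142236267}{7438201102695}$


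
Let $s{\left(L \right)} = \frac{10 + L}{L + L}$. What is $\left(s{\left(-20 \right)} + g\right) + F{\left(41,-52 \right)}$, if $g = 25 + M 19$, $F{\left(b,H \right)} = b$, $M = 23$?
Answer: $\frac{2013}{4} \approx 503.25$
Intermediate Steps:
$s{\left(L \right)} = \frac{10 + L}{2 L}$
$g = 462$ ($g = 25 + 23 \cdot 19 = 25 + 437 = 462$)
$\left(s{\left(-20 \right)} + g\right) + F{\left(41,-52 \right)} = \left(\frac{10 - 20}{2 \left(-20\right)} + 462\right) + 41 = \left(\frac{1}{2} \left(- \frac{1}{20}\right) \left(-10\right) + 462\right) + 41 = \left(\frac{1}{4} + 462\right) + 41 = \frac{1849}{4} + 41 = \frac{2013}{4}$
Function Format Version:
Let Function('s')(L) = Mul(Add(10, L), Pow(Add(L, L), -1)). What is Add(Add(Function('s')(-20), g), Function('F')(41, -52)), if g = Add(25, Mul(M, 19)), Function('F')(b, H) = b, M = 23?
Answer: Rational(2013, 4) ≈ 503.25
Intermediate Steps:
Function('s')(L) = Mul(Rational(1, 2), Pow(L, -1), Add(10, L)) (Function('s')(L) = Mul(Add(10, L), Pow(Mul(2, L), -1)) = Mul(Add(10, L), Mul(Rational(1, 2), Pow(L, -1))) = Mul(Rational(1, 2), Pow(L, -1), Add(10, L)))
g = 462 (g = Add(25, Mul(23, 19)) = Add(25, 437) = 462)
Add(Add(Function('s')(-20), g), Function('F')(41, -52)) = Add(Add(Mul(Rational(1, 2), Pow(-20, -1), Add(10, -20)), 462), 41) = Add(Add(Mul(Rational(1, 2), Rational(-1, 20), -10), 462), 41) = Add(Add(Rational(1, 4), 462), 41) = Add(Rational(1849, 4), 41) = Rational(2013, 4)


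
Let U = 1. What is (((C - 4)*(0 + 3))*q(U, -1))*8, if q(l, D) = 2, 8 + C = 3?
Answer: -432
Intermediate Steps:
C = -5 (C = -8 + 3 = -5)
(((C - 4)*(0 + 3))*q(U, -1))*8 = (((-5 - 4)*(0 + 3))*2)*8 = (-9*3*2)*8 = -27*2*8 = -54*8 = -432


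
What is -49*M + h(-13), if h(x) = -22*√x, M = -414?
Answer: 20286 - 22*I*√13 ≈ 20286.0 - 79.322*I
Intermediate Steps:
-49*M + h(-13) = -49*(-414) - 22*I*√13 = 20286 - 22*I*√13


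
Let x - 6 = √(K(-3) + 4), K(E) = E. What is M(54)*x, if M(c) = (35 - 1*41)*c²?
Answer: -122472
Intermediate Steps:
M(c) = -6*c² (M(c) = (35 - 41)*c² = -6*c²)
x = 7 (x = 6 + √(-3 + 4) = 6 + √1 = 6 + 1 = 7)
M(54)*x = -6*54²*7 = -6*2916*7 = -17496*7 = -122472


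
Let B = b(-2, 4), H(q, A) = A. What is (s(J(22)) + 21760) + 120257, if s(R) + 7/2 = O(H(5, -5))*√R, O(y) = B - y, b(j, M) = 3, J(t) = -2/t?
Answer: 284027/2 + 8*I*√11/11 ≈ 1.4201e+5 + 2.4121*I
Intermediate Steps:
B = 3
O(y) = 3 - y
s(R) = -7/2 + 8*√R (s(R) = -7/2 + (3 - 1*(-5))*√R = -7/2 + (3 + 5)*√R = -7/2 + 8*√R)
(s(J(22)) + 21760) + 120257 = ((-7/2 + 8*√(-2/22)) + 21760) + 120257 = ((-7/2 + 8*√(-2*1/22)) + 21760) + 120257 = ((-7/2 + 8*√(-1/11)) + 21760) + 120257 = ((-7/2 + 8*(I*√11/11)) + 21760) + 120257 = ((-7/2 + 8*I*√11/11) + 21760) + 120257 = (43513/2 + 8*I*√11/11) + 120257 = 284027/2 + 8*I*√11/11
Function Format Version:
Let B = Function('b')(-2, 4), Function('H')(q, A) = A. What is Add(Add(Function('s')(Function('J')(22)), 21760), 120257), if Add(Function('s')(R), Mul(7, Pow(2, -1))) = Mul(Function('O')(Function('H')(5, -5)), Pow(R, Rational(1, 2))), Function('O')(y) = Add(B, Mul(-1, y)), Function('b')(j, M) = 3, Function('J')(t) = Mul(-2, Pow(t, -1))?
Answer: Add(Rational(284027, 2), Mul(Rational(8, 11), I, Pow(11, Rational(1, 2)))) ≈ Add(1.4201e+5, Mul(2.4121, I))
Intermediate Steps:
B = 3
Function('O')(y) = Add(3, Mul(-1, y))
Function('s')(R) = Add(Rational(-7, 2), Mul(8, Pow(R, Rational(1, 2)))) (Function('s')(R) = Add(Rational(-7, 2), Mul(Add(3, Mul(-1, -5)), Pow(R, Rational(1, 2)))) = Add(Rational(-7, 2), Mul(Add(3, 5), Pow(R, Rational(1, 2)))) = Add(Rational(-7, 2), Mul(8, Pow(R, Rational(1, 2)))))
Add(Add(Function('s')(Function('J')(22)), 21760), 120257) = Add(Add(Add(Rational(-7, 2), Mul(8, Pow(Mul(-2, Pow(22, -1)), Rational(1, 2)))), 21760), 120257) = Add(Add(Add(Rational(-7, 2), Mul(8, Pow(Mul(-2, Rational(1, 22)), Rational(1, 2)))), 21760), 120257) = Add(Add(Add(Rational(-7, 2), Mul(8, Pow(Rational(-1, 11), Rational(1, 2)))), 21760), 120257) = Add(Add(Add(Rational(-7, 2), Mul(8, Mul(Rational(1, 11), I, Pow(11, Rational(1, 2))))), 21760), 120257) = Add(Add(Add(Rational(-7, 2), Mul(Rational(8, 11), I, Pow(11, Rational(1, 2)))), 21760), 120257) = Add(Add(Rational(43513, 2), Mul(Rational(8, 11), I, Pow(11, Rational(1, 2)))), 120257) = Add(Rational(284027, 2), Mul(Rational(8, 11), I, Pow(11, Rational(1, 2))))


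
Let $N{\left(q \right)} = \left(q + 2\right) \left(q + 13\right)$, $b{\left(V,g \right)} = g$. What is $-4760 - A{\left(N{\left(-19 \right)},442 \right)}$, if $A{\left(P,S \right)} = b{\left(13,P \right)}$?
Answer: $-4862$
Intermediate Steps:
$N{\left(q \right)} = \left(2 + q\right) \left(13 + q\right)$
$A{\left(P,S \right)} = P$
$-4760 - A{\left(N{\left(-19 \right)},442 \right)} = -4760 - \left(26 + \left(-19\right)^{2} + 15 \left(-19\right)\right) = -4760 - \left(26 + 361 - 285\right) = -4760 - 102 = -4862$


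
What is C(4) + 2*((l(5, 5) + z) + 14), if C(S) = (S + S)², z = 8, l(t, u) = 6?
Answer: 120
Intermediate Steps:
C(S) = 4*S² (C(S) = (2*S)² = 4*S²)
C(4) + 2*((l(5, 5) + z) + 14) = 4*4² + 2*((6 + 8) + 14) = 4*16 + 2*(14 + 14) = 64 + 2*28 = 64 + 56 = 120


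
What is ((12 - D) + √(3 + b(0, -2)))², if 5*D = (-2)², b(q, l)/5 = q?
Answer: 3211/25 + 112*√3/5 ≈ 167.24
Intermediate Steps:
b(q, l) = 5*q
D = ⅘ (D = (⅕)*(-2)² = (⅕)*4 = ⅘ ≈ 0.80000)
((12 - D) + √(3 + b(0, -2)))² = ((12 - 1*⅘) + √(3 + 5*0))² = ((12 - ⅘) + √(3 + 0))² = (56/5 + √3)²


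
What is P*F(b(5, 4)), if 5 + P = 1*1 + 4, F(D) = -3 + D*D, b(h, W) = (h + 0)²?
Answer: 0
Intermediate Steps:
b(h, W) = h²
F(D) = -3 + D²
P = 0 (P = -5 + (1*1 + 4) = -5 + (1 + 4) = -5 + 5 = 0)
P*F(b(5, 4)) = 0*(-3 + (5²)²) = 0*(-3 + 25²) = 0*(-3 + 625) = 0*622 = 0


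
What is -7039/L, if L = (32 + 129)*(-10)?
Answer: 7039/1610 ≈ 4.3720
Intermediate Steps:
L = -1610 (L = 161*(-10) = -1610)
-7039/L = -7039/(-1610) = -7039*(-1/1610) = 7039/1610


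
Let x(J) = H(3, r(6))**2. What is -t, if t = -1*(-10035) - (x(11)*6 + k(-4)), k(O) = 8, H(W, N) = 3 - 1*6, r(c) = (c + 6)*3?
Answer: -9973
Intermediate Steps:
r(c) = 18 + 3*c (r(c) = (6 + c)*3 = 18 + 3*c)
H(W, N) = -3 (H(W, N) = 3 - 6 = -3)
x(J) = 9 (x(J) = (-3)**2 = 9)
t = 9973 (t = -1*(-10035) - (9*6 + 8) = 10035 - (54 + 8) = 10035 - 1*62 = 10035 - 62 = 9973)
-t = -1*9973 = -9973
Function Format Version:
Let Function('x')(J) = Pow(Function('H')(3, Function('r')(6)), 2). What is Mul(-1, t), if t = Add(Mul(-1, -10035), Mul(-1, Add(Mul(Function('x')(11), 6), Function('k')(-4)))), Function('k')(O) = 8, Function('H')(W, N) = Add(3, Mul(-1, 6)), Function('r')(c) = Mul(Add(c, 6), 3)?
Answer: -9973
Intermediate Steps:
Function('r')(c) = Add(18, Mul(3, c)) (Function('r')(c) = Mul(Add(6, c), 3) = Add(18, Mul(3, c)))
Function('H')(W, N) = -3 (Function('H')(W, N) = Add(3, -6) = -3)
Function('x')(J) = 9 (Function('x')(J) = Pow(-3, 2) = 9)
t = 9973 (t = Add(Mul(-1, -10035), Mul(-1, Add(Mul(9, 6), 8))) = Add(10035, Mul(-1, Add(54, 8))) = Add(10035, Mul(-1, 62)) = Add(10035, -62) = 9973)
Mul(-1, t) = Mul(-1, 9973) = -9973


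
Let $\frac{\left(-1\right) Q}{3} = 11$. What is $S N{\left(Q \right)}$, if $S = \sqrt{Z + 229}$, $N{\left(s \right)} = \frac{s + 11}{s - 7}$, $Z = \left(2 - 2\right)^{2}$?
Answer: $\frac{11 \sqrt{229}}{20} \approx 8.323$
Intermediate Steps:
$Q = -33$ ($Q = \left(-3\right) 11 = -33$)
$Z = 0$ ($Z = 0^{2} = 0$)
$N{\left(s \right)} = \frac{11 + s}{-7 + s}$
$S = \sqrt{229}$ ($S = \sqrt{0 + 229} = \sqrt{229} \approx 15.133$)
$S N{\left(Q \right)} = \sqrt{229} \frac{11 - 33}{-7 - 33} = \sqrt{229} \frac{1}{-40} \left(-22\right) = \sqrt{229} \left(\left(- \frac{1}{40}\right) \left(-22\right)\right) = \sqrt{229} \cdot \frac{11}{20} = \frac{11 \sqrt{229}}{20}$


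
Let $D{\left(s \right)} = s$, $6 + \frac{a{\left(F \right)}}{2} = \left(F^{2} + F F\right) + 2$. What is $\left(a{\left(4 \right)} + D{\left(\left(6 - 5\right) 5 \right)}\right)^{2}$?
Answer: $3721$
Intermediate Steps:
$a{\left(F \right)} = -8 + 4 F^{2}$ ($a{\left(F \right)} = -12 + 2 \left(\left(F^{2} + F F\right) + 2\right) = -12 + 2 \left(\left(F^{2} + F^{2}\right) + 2\right) = -12 + 2 \left(2 F^{2} + 2\right) = -12 + 2 \left(2 + 2 F^{2}\right) = -12 + \left(4 + 4 F^{2}\right) = -8 + 4 F^{2}$)
$\left(a{\left(4 \right)} + D{\left(\left(6 - 5\right) 5 \right)}\right)^{2} = \left(\left(-8 + 4 \cdot 4^{2}\right) + \left(6 - 5\right) 5\right)^{2} = \left(\left(-8 + 4 \cdot 16\right) + 1 \cdot 5\right)^{2} = \left(\left(-8 + 64\right) + 5\right)^{2} = \left(56 + 5\right)^{2} = 61^{2} = 3721$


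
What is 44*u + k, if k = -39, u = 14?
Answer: 577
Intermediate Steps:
44*u + k = 44*14 - 39 = 616 - 39 = 577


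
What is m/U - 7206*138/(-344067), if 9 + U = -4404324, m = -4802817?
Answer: 670253654807/168376182479 ≈ 3.9807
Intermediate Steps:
U = -4404333 (U = -9 - 4404324 = -4404333)
m/U - 7206*138/(-344067) = -4802817/(-4404333) - 7206*138/(-344067) = -4802817*(-1/4404333) - 994428*(-1/344067) = 1600939/1468111 + 331476/114689 = 670253654807/168376182479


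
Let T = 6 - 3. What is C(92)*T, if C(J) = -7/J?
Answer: -21/92 ≈ -0.22826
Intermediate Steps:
T = 3
C(92)*T = -7/92*3 = -21/92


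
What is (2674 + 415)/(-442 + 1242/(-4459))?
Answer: -13773851/1972120 ≈ -6.9843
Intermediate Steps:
(2674 + 415)/(-442 + 1242/(-4459)) = 3089/(-442 + 1242*(-1/4459)) = 3089/(-442 - 1242/4459) = 3089/(-1972120/4459) = 3089*(-4459/1972120) = -13773851/1972120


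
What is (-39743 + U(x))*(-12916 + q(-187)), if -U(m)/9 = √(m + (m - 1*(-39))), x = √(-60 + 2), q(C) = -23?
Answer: 514234677 + 116451*√(39 + 2*I*√58) ≈ 5.1498e+8 + 1.3947e+5*I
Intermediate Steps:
x = I*√58 (x = √(-58) = I*√58 ≈ 7.6158*I)
U(m) = -9*√(39 + 2*m) (U(m) = -9*√(m + (m - 1*(-39))) = -9*√(m + (m + 39)) = -9*√(m + (39 + m)) = -9*√(39 + 2*m))
(-39743 + U(x))*(-12916 + q(-187)) = (-39743 - 9*√(39 + 2*(I*√58)))*(-12916 - 23) = (-39743 - 9*√(39 + 2*I*√58))*(-12939) = 514234677 + 116451*√(39 + 2*I*√58)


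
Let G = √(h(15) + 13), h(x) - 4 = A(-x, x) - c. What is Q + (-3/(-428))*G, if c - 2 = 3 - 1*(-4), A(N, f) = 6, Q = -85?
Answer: -85 + 3*√14/428 ≈ -84.974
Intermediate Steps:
c = 9 (c = 2 + (3 - 1*(-4)) = 2 + (3 + 4) = 2 + 7 = 9)
h(x) = 1 (h(x) = 4 + (6 - 1*9) = 4 + (6 - 9) = 4 - 3 = 1)
G = √14 (G = √(1 + 13) = √14 ≈ 3.7417)
Q + (-3/(-428))*G = -85 + (-3/(-428))*√14 = -85 + (-3*(-1/428))*√14 = -85 + 3*√14/428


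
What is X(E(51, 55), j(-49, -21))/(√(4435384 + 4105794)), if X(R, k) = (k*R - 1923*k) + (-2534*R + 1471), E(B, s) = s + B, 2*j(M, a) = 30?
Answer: -147194*√8541178/4270589 ≈ -100.73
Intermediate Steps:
j(M, a) = 15 (j(M, a) = (½)*30 = 15)
E(B, s) = B + s
X(R, k) = 1471 - 2534*R - 1923*k + R*k (X(R, k) = (R*k - 1923*k) + (1471 - 2534*R) = (-1923*k + R*k) + (1471 - 2534*R) = 1471 - 2534*R - 1923*k + R*k)
X(E(51, 55), j(-49, -21))/(√(4435384 + 4105794)) = (1471 - 2534*(51 + 55) - 1923*15 + (51 + 55)*15)/(√(4435384 + 4105794)) = (1471 - 2534*106 - 28845 + 106*15)/(√8541178) = (1471 - 268604 - 28845 + 1590)*(√8541178/8541178) = -147194*√8541178/4270589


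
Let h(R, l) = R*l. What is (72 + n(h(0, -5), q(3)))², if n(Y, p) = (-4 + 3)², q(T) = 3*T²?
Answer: 5329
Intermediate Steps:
n(Y, p) = 1 (n(Y, p) = (-1)² = 1)
(72 + n(h(0, -5), q(3)))² = (72 + 1)² = 73² = 5329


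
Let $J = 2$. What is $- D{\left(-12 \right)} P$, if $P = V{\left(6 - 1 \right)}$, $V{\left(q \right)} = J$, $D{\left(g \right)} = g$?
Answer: $24$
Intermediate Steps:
$V{\left(q \right)} = 2$
$P = 2$
$- D{\left(-12 \right)} P = \left(-1\right) \left(-12\right) 2 = 12 \cdot 2 = 24$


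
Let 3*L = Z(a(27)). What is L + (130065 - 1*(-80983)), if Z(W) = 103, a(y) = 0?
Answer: 633247/3 ≈ 2.1108e+5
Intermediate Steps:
L = 103/3 (L = (⅓)*103 = 103/3 ≈ 34.333)
L + (130065 - 1*(-80983)) = 103/3 + (130065 - 1*(-80983)) = 103/3 + (130065 + 80983) = 103/3 + 211048 = 633247/3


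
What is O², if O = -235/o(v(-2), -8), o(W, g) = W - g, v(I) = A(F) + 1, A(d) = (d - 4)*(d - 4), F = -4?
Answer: 55225/5329 ≈ 10.363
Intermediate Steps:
A(d) = (-4 + d)² (A(d) = (-4 + d)*(-4 + d) = (-4 + d)²)
v(I) = 65 (v(I) = (-4 - 4)² + 1 = (-8)² + 1 = 64 + 1 = 65)
O = -235/73 (O = -235/(65 - 1*(-8)) = -235/(65 + 8) = -235/73 ≈ -3.2192)
O² = (-235/73)² = 55225/5329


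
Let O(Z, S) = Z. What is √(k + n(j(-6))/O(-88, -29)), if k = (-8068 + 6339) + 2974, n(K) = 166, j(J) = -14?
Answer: √601667/22 ≈ 35.258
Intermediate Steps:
k = 1245 (k = -1729 + 2974 = 1245)
√(k + n(j(-6))/O(-88, -29)) = √(1245 + 166/(-88)) = √(1245 + 166*(-1/88)) = √(1245 - 83/44) = √(54697/44) = √601667/22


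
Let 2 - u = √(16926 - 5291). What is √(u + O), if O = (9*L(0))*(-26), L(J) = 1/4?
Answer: √(-226 - 4*√11635)/2 ≈ 12.821*I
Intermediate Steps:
L(J) = ¼
u = 2 - √11635 (u = 2 - √(16926 - 5291) = 2 - √11635 ≈ -105.87)
O = -117/2 (O = (9*(¼))*(-26) = (9/4)*(-26) = -117/2 ≈ -58.500)
√(u + O) = √((2 - √11635) - 117/2) = √(-113/2 - √11635)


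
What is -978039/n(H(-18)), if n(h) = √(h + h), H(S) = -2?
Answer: 978039*I/2 ≈ 4.8902e+5*I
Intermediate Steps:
n(h) = √2*√h (n(h) = √(2*h) = √2*√h)
-978039/n(H(-18)) = -978039*(-I/2) = -(-978039)*I/2 = 978039*I/2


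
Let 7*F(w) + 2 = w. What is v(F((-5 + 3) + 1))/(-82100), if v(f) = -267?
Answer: 267/82100 ≈ 0.0032521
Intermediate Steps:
F(w) = -2/7 + w/7
v(F((-5 + 3) + 1))/(-82100) = -267/(-82100) = -267*(-1/82100) = 267/82100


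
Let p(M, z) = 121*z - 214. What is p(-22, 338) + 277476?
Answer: 318160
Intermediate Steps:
p(M, z) = -214 + 121*z
p(-22, 338) + 277476 = (-214 + 121*338) + 277476 = (-214 + 40898) + 277476 = 40684 + 277476 = 318160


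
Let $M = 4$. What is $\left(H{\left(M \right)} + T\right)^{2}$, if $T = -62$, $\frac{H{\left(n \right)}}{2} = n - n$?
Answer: $3844$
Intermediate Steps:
$H{\left(n \right)} = 0$ ($H{\left(n \right)} = 2 \left(n - n\right) = 2 \cdot 0 = 0$)
$\left(H{\left(M \right)} + T\right)^{2} = \left(0 - 62\right)^{2} = \left(-62\right)^{2} = 3844$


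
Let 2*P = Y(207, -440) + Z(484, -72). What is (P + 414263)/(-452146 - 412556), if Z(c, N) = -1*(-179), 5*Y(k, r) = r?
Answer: -828617/1729404 ≈ -0.47913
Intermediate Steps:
Y(k, r) = r/5
Z(c, N) = 179
P = 91/2 (P = ((1/5)*(-440) + 179)/2 = (-88 + 179)/2 = (1/2)*91 = 91/2 ≈ 45.500)
(P + 414263)/(-452146 - 412556) = (91/2 + 414263)/(-452146 - 412556) = (828617/2)/(-864702) = (828617/2)*(-1/864702) = -828617/1729404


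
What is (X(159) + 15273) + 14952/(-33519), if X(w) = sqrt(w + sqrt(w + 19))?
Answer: 170640245/11173 + sqrt(159 + sqrt(178)) ≈ 15286.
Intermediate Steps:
X(w) = sqrt(w + sqrt(19 + w))
(X(159) + 15273) + 14952/(-33519) = (sqrt(159 + sqrt(19 + 159)) + 15273) + 14952/(-33519) = (sqrt(159 + sqrt(178)) + 15273) + 14952*(-1/33519) = (15273 + sqrt(159 + sqrt(178))) - 4984/11173 = 170640245/11173 + sqrt(159 + sqrt(178))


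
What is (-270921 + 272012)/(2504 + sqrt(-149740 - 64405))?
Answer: 2731864/6484161 - 1091*I*sqrt(214145)/6484161 ≈ 0.42131 - 0.077862*I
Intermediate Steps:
(-270921 + 272012)/(2504 + sqrt(-149740 - 64405)) = 1091/(2504 + sqrt(-214145)) = 1091/(2504 + I*sqrt(214145))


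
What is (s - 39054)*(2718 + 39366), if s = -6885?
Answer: -1933296876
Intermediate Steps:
(s - 39054)*(2718 + 39366) = (-6885 - 39054)*(2718 + 39366) = -45939*42084 = -1933296876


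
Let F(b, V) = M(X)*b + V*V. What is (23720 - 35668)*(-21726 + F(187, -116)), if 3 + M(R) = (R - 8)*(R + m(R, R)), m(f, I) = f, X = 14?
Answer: -269845580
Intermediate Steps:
M(R) = -3 + 2*R*(-8 + R) (M(R) = -3 + (R - 8)*(R + R) = -3 + (-8 + R)*(2*R) = -3 + 2*R*(-8 + R))
F(b, V) = V² + 165*b (F(b, V) = (-3 - 16*14 + 2*14²)*b + V*V = (-3 - 224 + 2*196)*b + V² = (-3 - 224 + 392)*b + V² = 165*b + V² = V² + 165*b)
(23720 - 35668)*(-21726 + F(187, -116)) = (23720 - 35668)*(-21726 + ((-116)² + 165*187)) = -11948*(-21726 + (13456 + 30855)) = -11948*(-21726 + 44311) = -11948*22585 = -269845580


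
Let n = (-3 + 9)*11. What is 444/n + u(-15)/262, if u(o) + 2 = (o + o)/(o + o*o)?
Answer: 135551/20174 ≈ 6.7191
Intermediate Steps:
n = 66 (n = 6*11 = 66)
u(o) = -2 + 2*o/(o + o²) (u(o) = -2 + (o + o)/(o + o*o) = -2 + (2*o)/(o + o²) = -2 + 2*o/(o + o²))
444/n + u(-15)/262 = 444/66 - 2*(-15)/(1 - 15)/262 = 444*(1/66) - 2*(-15)/(-14)*(1/262) = 74/11 - 2*(-15)*(-1/14)*(1/262) = 74/11 - 15/7*1/262 = 74/11 - 15/1834 = 135551/20174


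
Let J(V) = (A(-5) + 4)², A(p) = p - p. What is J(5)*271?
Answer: 4336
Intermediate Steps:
A(p) = 0
J(V) = 16 (J(V) = (0 + 4)² = 4² = 16)
J(5)*271 = 16*271 = 4336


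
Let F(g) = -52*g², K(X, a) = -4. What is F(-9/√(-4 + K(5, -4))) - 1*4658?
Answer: -8263/2 ≈ -4131.5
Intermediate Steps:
F(-9/√(-4 + K(5, -4))) - 1*4658 = -52*81/(-4 - 4) - 1*4658 = -52*(-9*(-I*√2/4))² - 4658 = -52*(-(-9)*I*√2/4)² - 4658 = -52*(9*I*√2/4)² - 4658 = -52*(-81/8) - 4658 = 1053/2 - 4658 = -8263/2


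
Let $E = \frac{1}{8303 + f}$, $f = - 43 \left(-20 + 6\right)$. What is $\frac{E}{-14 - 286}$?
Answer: $- \frac{1}{2671500} \approx -3.7432 \cdot 10^{-7}$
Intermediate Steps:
$f = 602$ ($f = \left(-43\right) \left(-14\right) = 602$)
$E = \frac{1}{8905}$ ($E = \frac{1}{8303 + 602} = \frac{1}{8905} \approx 0.0001123$)
$\frac{E}{-14 - 286} = \frac{1}{8905 \left(-14 - 286\right)} = \frac{1}{8905 \left(-300\right)} = \frac{1}{8905} \left(- \frac{1}{300}\right) = - \frac{1}{2671500}$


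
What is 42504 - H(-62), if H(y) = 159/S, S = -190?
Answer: 8075919/190 ≈ 42505.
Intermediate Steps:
H(y) = -159/190 (H(y) = 159/(-190) = 159*(-1/190) = -159/190)
42504 - H(-62) = 42504 - 1*(-159/190) = 42504 + 159/190 = 8075919/190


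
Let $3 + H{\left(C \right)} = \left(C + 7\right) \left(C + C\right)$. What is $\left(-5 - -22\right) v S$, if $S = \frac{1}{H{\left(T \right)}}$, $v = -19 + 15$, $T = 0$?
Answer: $\frac{68}{3} \approx 22.667$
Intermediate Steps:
$v = -4$
$H{\left(C \right)} = -3 + 2 C \left(7 + C\right)$ ($H{\left(C \right)} = -3 + \left(C + 7\right) \left(C + C\right) = -3 + \left(7 + C\right) 2 C = -3 + 2 C \left(7 + C\right)$)
$S = - \frac{1}{3}$ ($S = \frac{1}{-3 + 2 \cdot 0^{2} + 14 \cdot 0} = \frac{1}{-3 + 2 \cdot 0 + 0} = \frac{1}{-3 + 0 + 0} = \frac{1}{-3} = - \frac{1}{3} \approx -0.33333$)
$\left(-5 - -22\right) v S = \left(-5 - -22\right) \left(-4\right) \left(- \frac{1}{3}\right) = \left(-5 + 22\right) \left(-4\right) \left(- \frac{1}{3}\right) = 17 \left(-4\right) \left(- \frac{1}{3}\right) = \left(-68\right) \left(- \frac{1}{3}\right) = \frac{68}{3}$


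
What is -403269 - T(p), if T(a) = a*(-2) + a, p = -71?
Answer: -403340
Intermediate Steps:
T(a) = -a (T(a) = -2*a + a = -a)
-403269 - T(p) = -403269 - (-1)*(-71) = -403269 - 1*71 = -403269 - 71 = -403340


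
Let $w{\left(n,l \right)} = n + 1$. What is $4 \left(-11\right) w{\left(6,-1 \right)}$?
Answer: $-308$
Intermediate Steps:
$w{\left(n,l \right)} = 1 + n$
$4 \left(-11\right) w{\left(6,-1 \right)} = 4 \left(-11\right) \left(1 + 6\right) = \left(-44\right) 7 = -308$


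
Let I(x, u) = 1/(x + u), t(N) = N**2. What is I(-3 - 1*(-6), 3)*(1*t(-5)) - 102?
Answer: -587/6 ≈ -97.833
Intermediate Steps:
I(x, u) = 1/(u + x)
I(-3 - 1*(-6), 3)*(1*t(-5)) - 102 = (1*(-5)**2)/(3 + (-3 - 1*(-6))) - 102 = (1*25)/(3 + (-3 + 6)) - 102 = 25/(3 + 3) - 102 = 25/6 - 102 = -587/6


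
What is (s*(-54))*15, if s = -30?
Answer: 24300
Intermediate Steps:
(s*(-54))*15 = -30*(-54)*15 = 1620*15 = 24300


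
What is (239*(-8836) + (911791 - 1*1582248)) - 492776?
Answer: -3275037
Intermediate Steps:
(239*(-8836) + (911791 - 1*1582248)) - 492776 = (-2111804 + (911791 - 1582248)) - 492776 = (-2111804 - 670457) - 492776 = -2782261 - 492776 = -3275037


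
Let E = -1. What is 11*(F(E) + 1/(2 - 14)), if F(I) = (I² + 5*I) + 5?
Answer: 121/12 ≈ 10.083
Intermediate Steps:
F(I) = 5 + I² + 5*I
11*(F(E) + 1/(2 - 14)) = 11*((5 + (-1)² + 5*(-1)) + 1/(2 - 14)) = 11*((5 + 1 - 5) + 1/(-12)) = 11*(1 - 1/12) = 11*(11/12) = 121/12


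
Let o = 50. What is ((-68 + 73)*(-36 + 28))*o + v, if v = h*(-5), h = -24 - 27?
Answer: -1745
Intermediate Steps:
h = -51
v = 255 (v = -51*(-5) = 255)
((-68 + 73)*(-36 + 28))*o + v = ((-68 + 73)*(-36 + 28))*50 + 255 = (5*(-8))*50 + 255 = -40*50 + 255 = -2000 + 255 = -1745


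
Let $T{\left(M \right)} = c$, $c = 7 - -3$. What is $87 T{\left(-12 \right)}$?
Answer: $870$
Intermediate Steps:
$c = 10$ ($c = 7 + 3 = 10$)
$T{\left(M \right)} = 10$
$87 T{\left(-12 \right)} = 87 \cdot 10 = 870$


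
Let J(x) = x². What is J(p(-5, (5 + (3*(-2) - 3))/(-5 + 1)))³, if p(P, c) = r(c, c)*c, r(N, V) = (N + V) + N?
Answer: 729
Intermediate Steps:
r(N, V) = V + 2*N
p(P, c) = 3*c² (p(P, c) = (c + 2*c)*c = (3*c)*c = 3*c²)
J(p(-5, (5 + (3*(-2) - 3))/(-5 + 1)))³ = ((3*((5 + (3*(-2) - 3))/(-5 + 1))²)²)³ = ((3*((5 + (-6 - 3))/(-4))²)²)³ = ((3*((5 - 9)*(-¼))²)²)³ = ((3*(-4*(-¼))²)²)³ = ((3*1²)²)³ = ((3*1)²)³ = (3²)³ = 9³ = 729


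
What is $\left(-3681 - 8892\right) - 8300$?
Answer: $-20873$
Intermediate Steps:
$\left(-3681 - 8892\right) - 8300 = -12573 - 8300 = -20873$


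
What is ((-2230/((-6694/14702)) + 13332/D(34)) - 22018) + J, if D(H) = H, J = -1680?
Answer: -1047404990/56899 ≈ -18408.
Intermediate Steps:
((-2230/((-6694/14702)) + 13332/D(34)) - 22018) + J = ((-2230/((-6694/14702)) + 13332/34) - 22018) - 1680 = ((-2230/((-6694*1/14702)) + 13332*(1/34)) - 22018) - 1680 = ((-2230/(-3347/7351) + 6666/17) - 22018) - 1680 = ((-2230*(-7351/3347) + 6666/17) - 22018) - 1680 = ((16392730/3347 + 6666/17) - 22018) - 1680 = (300987512/56899 - 22018) - 1680 = -951814670/56899 - 1680 = -1047404990/56899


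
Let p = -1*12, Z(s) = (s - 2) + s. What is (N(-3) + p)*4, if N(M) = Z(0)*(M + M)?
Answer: 0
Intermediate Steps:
Z(s) = -2 + 2*s (Z(s) = (-2 + s) + s = -2 + 2*s)
p = -12
N(M) = -4*M (N(M) = (-2 + 2*0)*(M + M) = (-2 + 0)*(2*M) = -4*M)
(N(-3) + p)*4 = (-4*(-3) - 12)*4 = (12 - 12)*4 = 0*4 = 0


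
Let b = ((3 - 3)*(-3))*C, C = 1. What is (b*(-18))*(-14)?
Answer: 0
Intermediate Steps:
b = 0 (b = ((3 - 3)*(-3))*1 = (0*(-3))*1 = 0*1 = 0)
(b*(-18))*(-14) = (0*(-18))*(-14) = 0*(-14) = 0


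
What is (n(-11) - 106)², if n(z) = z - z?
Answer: 11236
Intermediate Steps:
n(z) = 0
(n(-11) - 106)² = (0 - 106)² = (-106)² = 11236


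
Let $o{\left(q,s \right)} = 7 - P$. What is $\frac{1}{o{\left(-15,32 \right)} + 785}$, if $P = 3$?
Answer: $\frac{1}{789} \approx 0.0012674$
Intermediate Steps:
$o{\left(q,s \right)} = 4$ ($o{\left(q,s \right)} = 7 - 3 = 4$)
$\frac{1}{o{\left(-15,32 \right)} + 785} = \frac{1}{4 + 785} = \frac{1}{789}$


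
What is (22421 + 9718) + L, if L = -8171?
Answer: 23968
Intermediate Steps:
(22421 + 9718) + L = (22421 + 9718) - 8171 = 32139 - 8171 = 23968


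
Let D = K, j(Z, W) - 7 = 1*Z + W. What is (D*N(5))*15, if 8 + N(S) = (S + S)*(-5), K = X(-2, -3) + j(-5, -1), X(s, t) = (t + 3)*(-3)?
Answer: -870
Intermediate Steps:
j(Z, W) = 7 + W + Z (j(Z, W) = 7 + (1*Z + W) = 7 + (Z + W) = 7 + (W + Z) = 7 + W + Z)
X(s, t) = -9 - 3*t (X(s, t) = (3 + t)*(-3) = -9 - 3*t)
K = 1 (K = (-9 - 3*(-3)) + (7 - 1 - 5) = (-9 + 9) + 1 = 0 + 1 = 1)
N(S) = -8 - 10*S (N(S) = -8 + (S + S)*(-5) = -8 + (2*S)*(-5) = -8 - 10*S)
D = 1
(D*N(5))*15 = (1*(-8 - 10*5))*15 = (1*(-8 - 50))*15 = (1*(-58))*15 = -58*15 = -870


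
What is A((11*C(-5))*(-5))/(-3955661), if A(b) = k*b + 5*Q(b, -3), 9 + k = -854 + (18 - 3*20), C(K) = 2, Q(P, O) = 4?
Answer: -99570/3955661 ≈ -0.025172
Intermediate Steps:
k = -905 (k = -9 + (-854 + (18 - 3*20)) = -9 + (-854 + (18 - 60)) = -9 + (-854 - 42) = -9 - 896 = -905)
A(b) = 20 - 905*b (A(b) = -905*b + 5*4 = -905*b + 20 = 20 - 905*b)
A((11*C(-5))*(-5))/(-3955661) = (20 - 905*11*2*(-5))/(-3955661) = (20 - 19910*(-5))*(-1/3955661) = (20 - 905*(-110))*(-1/3955661) = (20 + 99550)*(-1/3955661) = 99570*(-1/3955661) = -99570/3955661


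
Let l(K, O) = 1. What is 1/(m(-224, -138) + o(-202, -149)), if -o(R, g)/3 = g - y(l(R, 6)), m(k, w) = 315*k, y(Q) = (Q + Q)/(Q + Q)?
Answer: -1/70110 ≈ -1.4263e-5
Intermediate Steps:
y(Q) = 1 (y(Q) = (2*Q)/((2*Q)) = (2*Q)*(1/(2*Q)) = 1)
o(R, g) = 3 - 3*g (o(R, g) = -3*(g - 1*1) = -3*(g - 1) = -3*(-1 + g) = 3 - 3*g)
1/(m(-224, -138) + o(-202, -149)) = 1/(315*(-224) + (3 - 3*(-149))) = 1/(-70560 + (3 + 447)) = 1/(-70560 + 450) = 1/(-70110) = -1/70110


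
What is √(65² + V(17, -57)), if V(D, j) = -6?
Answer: √4219 ≈ 64.954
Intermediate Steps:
√(65² + V(17, -57)) = √(65² - 6) = √(4225 - 6) = √4219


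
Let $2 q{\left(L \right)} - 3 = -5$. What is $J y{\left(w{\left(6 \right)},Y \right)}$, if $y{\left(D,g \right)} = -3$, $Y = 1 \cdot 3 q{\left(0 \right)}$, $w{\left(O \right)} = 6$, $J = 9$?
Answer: $-27$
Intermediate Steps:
$q{\left(L \right)} = -1$ ($q{\left(L \right)} = \frac{3}{2} + \frac{1}{2} \left(-5\right) = \frac{3}{2} - \frac{5}{2} = -1$)
$Y = -3$ ($Y = 1 \cdot 3 \left(-1\right) = 3 \left(-1\right) = -3$)
$J y{\left(w{\left(6 \right)},Y \right)} = 9 \left(-3\right) = -27$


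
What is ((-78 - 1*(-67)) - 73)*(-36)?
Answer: 3024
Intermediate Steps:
((-78 - 1*(-67)) - 73)*(-36) = ((-78 + 67) - 73)*(-36) = (-11 - 73)*(-36) = -84*(-36) = 3024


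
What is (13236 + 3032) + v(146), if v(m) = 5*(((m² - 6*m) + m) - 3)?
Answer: 119183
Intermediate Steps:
v(m) = -15 - 25*m + 5*m² (v(m) = 5*((m² - 5*m) - 3) = 5*(-3 + m² - 5*m) = -15 - 25*m + 5*m²)
(13236 + 3032) + v(146) = (13236 + 3032) + (-15 - 25*146 + 5*146²) = 16268 + (-15 - 3650 + 5*21316) = 16268 + (-15 - 3650 + 106580) = 16268 + 102915 = 119183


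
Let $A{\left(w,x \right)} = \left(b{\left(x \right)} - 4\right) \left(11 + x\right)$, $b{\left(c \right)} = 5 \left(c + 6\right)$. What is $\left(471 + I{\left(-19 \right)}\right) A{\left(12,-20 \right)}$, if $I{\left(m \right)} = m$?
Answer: $301032$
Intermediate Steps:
$b{\left(c \right)} = 30 + 5 c$ ($b{\left(c \right)} = 5 \left(6 + c\right) = 30 + 5 c$)
$A{\left(w,x \right)} = \left(11 + x\right) \left(26 + 5 x\right)$ ($A{\left(w,x \right)} = \left(\left(30 + 5 x\right) - 4\right) \left(11 + x\right) = \left(26 + 5 x\right) \left(11 + x\right) = \left(11 + x\right) \left(26 + 5 x\right)$)
$\left(471 + I{\left(-19 \right)}\right) A{\left(12,-20 \right)} = \left(471 - 19\right) \left(286 + 5 \left(-20\right)^{2} + 81 \left(-20\right)\right) = 452 \left(286 + 5 \cdot 400 - 1620\right) = 452 \left(286 + 2000 - 1620\right) = 452 \cdot 666 = 301032$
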